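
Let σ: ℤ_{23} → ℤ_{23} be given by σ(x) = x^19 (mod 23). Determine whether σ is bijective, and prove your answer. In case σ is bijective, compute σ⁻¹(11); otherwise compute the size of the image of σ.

Since 23 is prime, the nonzero elements of ℤ_{23} form a cyclic group of order 22.
As gcd(19, 22) = 1, raising to the 19th power is a bijection on this group: if x_1^19 ≡ x_2^19 then (x_1x_2^{−1})^19 = 1, and the only element of order dividing gcd(19, 22) = 1 is 1, so x_1 = x_2.
With σ(0) = 0 this makes σ injective on all of ℤ_{23}, hence bijective (finite equal-size domain and codomain). In particular σ is bijective.
Since σ is bijective, we find the preimage of 11. The inverse of x ↦ x^19 on (ℤ_{23})^× is x ↦ x^7, because 19·7 = 133 = 6·22 + 1 ≡ 1 (mod 22) and x^{22} = 1 for x ≠ 0 (Fermat). So σ⁻¹(11) = 11^7 mod 23.
Repeated squaring mod 23: 11^1 ≡ 11, 11^2 ≡ 11² = 121 ≡ 6, 11^4 ≡ 6² = 36 ≡ 13. Since 7 = 4 + 2 + 1, 11^7 ≡ 13·6·11: 13·6 = 78 ≡ 9, then 9·11 = 99 ≡ 7. So 11^7 ≡ 7 (mod 23).
Hence σ⁻¹(11) = 7.

7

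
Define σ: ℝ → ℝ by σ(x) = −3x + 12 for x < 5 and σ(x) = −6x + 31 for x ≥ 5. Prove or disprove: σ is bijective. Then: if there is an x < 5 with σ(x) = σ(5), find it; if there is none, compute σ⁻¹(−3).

Both pieces are strictly decreasing (slopes −3 and −6), so each is injective on its own interval.
The left piece maps (−∞, 5) onto (−3, ∞); the right piece maps [5, ∞) onto (−∞, 1].
These images overlap. In particular σ(5) = 1 (right piece), and solving −3x + 12 = 1 on the left piece gives x = 11/3 < 5.
So σ(11/3) = σ(5) with 11/3 ≠ 5, and σ is not injective, hence not bijective. This x = 11/3 is the requested value below 5.

11/3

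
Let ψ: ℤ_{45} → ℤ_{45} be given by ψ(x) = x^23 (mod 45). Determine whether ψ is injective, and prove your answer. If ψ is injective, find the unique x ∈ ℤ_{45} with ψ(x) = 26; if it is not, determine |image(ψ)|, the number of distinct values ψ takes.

ψ(0) = 0^23 = 0.
ψ(15): Repeated squaring mod 45: 15^1 ≡ 15, 15^2 ≡ 15² = 225 ≡ 0, 15^4 ≡ 0² = 0, 15^8 ≡ 0² = 0, 15^16 ≡ 0² = 0. Since 23 = 16 + 4 + 2 + 1, 15^23 ≡ 0·0·0·15: 0·0 = 0, then 0·0 = 0, then 0·15 = 0. So 15^23 ≡ 0 (mod 45).
So ψ(0) = ψ(15) = 0 while 0 ≠ 15, hence ψ is not injective.
Since ψ is not injective, we determine |image(ψ)|. Computing x^23 mod 45 for each x (by repeated squaring, reducing mod 45 at every step), the values ψ(0), ψ(1), …, ψ(44) are: 0, 1, 23, 27, 34, 20, 36, 13, 17, 9, 10, 41, 18, 7, 29, 0, 31, 8, 27, 19, 5, 36, 43, 2, 9, 40, 26, 18, 37, 14, 0, 16, 38, 27, 4, 35, 36, 28, 32, 9, 25, 11, 18, 22, 44.
The distinct values are {0, 1, 2, 4, 5, 7, 8, 9, 10, 11, 13, 14, 16, 17, 18, 19, 20, 22, 23, 25, 26, 27, 28, 29, 31, 32, 34, 35, 36, 37, 38, 40, 41, 43, 44}; there are 35 of them.

35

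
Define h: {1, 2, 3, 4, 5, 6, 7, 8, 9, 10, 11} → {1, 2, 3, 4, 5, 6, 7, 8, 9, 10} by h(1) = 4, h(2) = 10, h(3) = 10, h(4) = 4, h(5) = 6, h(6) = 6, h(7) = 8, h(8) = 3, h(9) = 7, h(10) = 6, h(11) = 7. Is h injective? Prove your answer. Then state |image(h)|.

6

h(2) = 10 = h(3) with 2 ≠ 3, so h is not injective.
The image of h is {3, 4, 6, 7, 8, 10}, which has 6 elements.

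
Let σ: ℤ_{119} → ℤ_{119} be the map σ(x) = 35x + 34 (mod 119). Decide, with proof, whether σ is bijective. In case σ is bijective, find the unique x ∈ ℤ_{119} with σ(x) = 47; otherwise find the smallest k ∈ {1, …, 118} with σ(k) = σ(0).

We have gcd(35, 119) = 7 > 1. Taking s = 0 and t = 17: σ(0) = 34 and σ(17) = 35·17 + 34 = 629 ≡ 34 (mod 119).
So σ(0) = σ(17) while 0 ≠ 17, hence σ is not injective, hence not bijective.
Since σ is not bijective, we find the least positive k with σ(k) = σ(0): this means 35k ≡ 0 (mod 119), i.e. 119 ∣ 35k. Since gcd(35, 119) = 7, dividing through by 7 this holds exactly when 17 ∣ 5k, and as gcd(5, 17) = 1, exactly when 17 ∣ k.
The smallest positive such k is 17.

17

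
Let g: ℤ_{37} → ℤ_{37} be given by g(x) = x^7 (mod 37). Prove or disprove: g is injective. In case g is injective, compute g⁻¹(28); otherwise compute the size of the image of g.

Since 37 is prime, the nonzero elements of ℤ_{37} form a cyclic group of order 36.
As gcd(7, 36) = 1, raising to the 7th power is a bijection on this group: if a^7 ≡ b^7 then (ab^{−1})^7 = 1, and the only element of order dividing gcd(7, 36) = 1 is 1, so a = b.
With g(0) = 0 this makes g injective on all of ℤ_{37}, hence bijective (finite equal-size domain and codomain). In particular g is injective.
Since g is injective, we find the preimage of 28. The inverse of x ↦ x^7 on (ℤ_{37})^× is x ↦ x^31, because 7·31 = 217 = 6·36 + 1 ≡ 1 (mod 36) and x^{36} = 1 for x ≠ 0 (Fermat). So g⁻¹(28) = 28^31 mod 37.
Repeated squaring mod 37: 28^1 ≡ 28, 28^2 ≡ 28² = 784 ≡ 7, 28^4 ≡ 7² = 49 ≡ 12, 28^8 ≡ 12² = 144 ≡ 33, 28^16 ≡ 33² = 1089 ≡ 16. Since 31 = 16 + 8 + 4 + 2 + 1, 28^31 ≡ 16·33·12·7·28: 16·33 = 528 ≡ 10, then 10·12 = 120 ≡ 9, then 9·7 = 63 ≡ 26, then 26·28 = 728 ≡ 25. So 28^31 ≡ 25 (mod 37).
Hence g⁻¹(28) = 25.

25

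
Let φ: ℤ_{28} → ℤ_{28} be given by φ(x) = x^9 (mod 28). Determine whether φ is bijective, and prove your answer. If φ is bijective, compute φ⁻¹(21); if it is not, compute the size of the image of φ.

φ(2): Repeated squaring mod 28: 2^1 ≡ 2, 2^2 ≡ 2² = 4, 2^4 ≡ 4² = 16, 2^8 ≡ 16² = 256 ≡ 4. Since 9 = 8 + 1, 2^9 ≡ 4·2: 4·2 = 8. So 2^9 ≡ 8 (mod 28).
φ(4): Repeated squaring mod 28: 4^1 ≡ 4, 4^2 ≡ 4² = 16, 4^4 ≡ 16² = 256 ≡ 4, 4^8 ≡ 4² = 16. Since 9 = 8 + 1, 4^9 ≡ 16·4: 16·4 = 64 ≡ 8. So 4^9 ≡ 8 (mod 28).
So φ(2) = φ(4) = 8 while 2 ≠ 4, thus φ is not injective, hence not bijective.
Since φ is not bijective, we determine |image(φ)|. Computing x^9 mod 28 for each x (by repeated squaring, reducing mod 28 at every step), the values φ(0), φ(1), …, φ(27) are: 0, 1, 8, 27, 8, 13, 20, 7, 8, 1, 20, 15, 20, 13, 0, 15, 8, 13, 8, 27, 20, 21, 8, 15, 20, 1, 20, 27.
The distinct values are {0, 1, 7, 8, 13, 15, 20, 21, 27}; there are 9 of them.

9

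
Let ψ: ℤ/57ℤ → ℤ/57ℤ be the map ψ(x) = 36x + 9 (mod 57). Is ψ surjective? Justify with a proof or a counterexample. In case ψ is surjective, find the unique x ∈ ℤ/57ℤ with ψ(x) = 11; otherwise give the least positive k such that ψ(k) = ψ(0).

19

Since gcd(36, 57) = 3, we have 36x ≡ 0 (mod 3) for all x, so ψ(x) ≡ 0 (mod 3).
But 1 ≢ 0 (mod 3), so 1 ∈ ℤ/57ℤ has no preimage. Hence ψ is not surjective.
Since ψ is not surjective, we find the least positive k with ψ(k) = ψ(0): this means 36k ≡ 0 (mod 57), i.e. 57 ∣ 36k. Since gcd(36, 57) = 3, dividing through by 3 this holds exactly when 19 ∣ 12k, and as gcd(12, 19) = 1, exactly when 19 ∣ k.
The smallest positive such k is 19.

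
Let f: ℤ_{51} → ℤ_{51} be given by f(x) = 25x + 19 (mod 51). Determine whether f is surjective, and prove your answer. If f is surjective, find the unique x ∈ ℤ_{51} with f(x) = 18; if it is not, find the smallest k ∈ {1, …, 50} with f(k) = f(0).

Since gcd(25, 51) = 1, 25 is invertible modulo 51. Euclid's algorithm: 51 = 2·25 + 1; back-substituting gives 1 = 49·25 − 24·51, so 25⁻¹ ≡ 49 (mod 51).
Then y ↦ 49(y − 19) is a two-sided inverse to f, so every y ∈ ℤ_{51} has a preimage.
Thus f is surjective.
Since f is surjective, we compute f⁻¹(18): solve 25x + 19 ≡ 18 (mod 51), i.e. 25x ≡ 50 (mod 51).
Multiplying by 25⁻¹ = 49 gives x ≡ 49·50 = 2450 = 48·51 + 2 ≡ 2 (mod 51).
Check: f(2) = 25·2 + 19 = 69 = 1·51 + 18 ≡ 18 (mod 51).

2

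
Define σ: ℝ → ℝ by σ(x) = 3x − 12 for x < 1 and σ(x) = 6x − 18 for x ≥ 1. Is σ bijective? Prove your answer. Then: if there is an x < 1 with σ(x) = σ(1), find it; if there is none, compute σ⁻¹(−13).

0

Both pieces are strictly increasing (slopes 3 and 6), so each is injective on its own interval.
The left piece maps (−∞, 1) onto (−∞, −9); the right piece maps [1, ∞) onto [−12, ∞).
These images overlap. In particular σ(1) = −12 (right piece), and solving 3x − 12 = −12 on the left piece gives x = 0 < 1.
So σ(0) = σ(1) with 0 ≠ 1, and σ is not injective, hence not bijective. This x = 0 is the requested value below 1.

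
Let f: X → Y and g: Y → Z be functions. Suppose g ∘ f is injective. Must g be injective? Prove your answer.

No. Take X = {1}, Y = {1, 2}, Z = {1, 2}, f(a) = a for each a ∈ X, and g(b) = 1 if b ∈ {1, 2} else g(b) = b.
Then g ∘ f = f is injective (X ⊂ Y and f is the inclusion), but g(1) = g(2) = 1 with 1 ≠ 2, so g is not injective.

not injective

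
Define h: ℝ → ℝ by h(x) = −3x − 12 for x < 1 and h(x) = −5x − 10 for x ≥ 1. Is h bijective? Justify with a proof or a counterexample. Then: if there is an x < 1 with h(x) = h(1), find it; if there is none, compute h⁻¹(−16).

Both pieces are strictly decreasing (slopes −3 and −5), so each is injective on its own interval.
The left piece maps (−∞, 1) onto (−15, ∞); the right piece maps [1, ∞) onto (−∞, −15].
Since −15 = −15, the images partition ℝ: h is injective and surjective, hence bijective.
Because the two images are disjoint, no x < 1 has h(x) = h(1), so we compute h⁻¹(−16): −16 lies in (−∞, −15], so solve −5x − 10 = −16: x = (−16 + 10)/(−5) = 6/5.

6/5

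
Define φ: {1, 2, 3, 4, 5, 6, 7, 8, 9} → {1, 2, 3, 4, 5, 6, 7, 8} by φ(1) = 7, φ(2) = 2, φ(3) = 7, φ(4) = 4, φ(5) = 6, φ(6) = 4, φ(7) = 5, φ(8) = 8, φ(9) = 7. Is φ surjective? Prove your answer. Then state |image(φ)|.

No element maps to 1, so φ is not surjective.
The image of φ is {2, 4, 5, 6, 7, 8}, which has 6 elements.

6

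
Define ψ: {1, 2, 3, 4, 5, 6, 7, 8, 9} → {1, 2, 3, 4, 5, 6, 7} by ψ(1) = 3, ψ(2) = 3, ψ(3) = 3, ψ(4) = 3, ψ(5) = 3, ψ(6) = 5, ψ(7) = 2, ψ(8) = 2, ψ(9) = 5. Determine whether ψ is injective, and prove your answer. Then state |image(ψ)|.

ψ(1) = 3 = ψ(2) with 1 ≠ 2, so ψ is not injective.
The image of ψ is {2, 3, 5}, which has 3 elements.

3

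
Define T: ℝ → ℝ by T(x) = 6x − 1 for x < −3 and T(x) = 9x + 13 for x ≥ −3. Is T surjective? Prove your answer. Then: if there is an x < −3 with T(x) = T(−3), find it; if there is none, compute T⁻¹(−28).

Both pieces are strictly increasing (slopes 6 and 9), so each is injective on its own interval.
The left piece maps (−∞, −3) onto (−∞, −19); the right piece maps [−3, ∞) onto [−14, ∞).
The union (−∞, −19) ∪ [−14, ∞) omits the interval between −19 and −14; in particular −19 has no preimage. So T is not surjective.
Because the two images are disjoint, no x < −3 has T(x) = T(−3), so we compute T⁻¹(−28): −28 lies in (−∞, −19), so solve 6x − 1 = −28: x = (−28 + 1)/6 = −9/2.

-9/2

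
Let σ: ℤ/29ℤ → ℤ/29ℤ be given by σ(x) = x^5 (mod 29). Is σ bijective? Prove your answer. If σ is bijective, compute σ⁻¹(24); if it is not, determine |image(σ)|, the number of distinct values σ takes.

20

Since 29 is prime, the nonzero elements of ℤ/29ℤ form a cyclic group of order 28.
As gcd(5, 28) = 1, raising to the 5th power is a bijection on this group: if s^5 ≡ t^5 then (st^{−1})^5 = 1, and the only element of order dividing gcd(5, 28) = 1 is 1, so s = t.
With σ(0) = 0 this makes σ injective on all of ℤ/29ℤ, hence bijective (finite equal-size domain and codomain). In particular σ is bijective.
Since σ is bijective, we find the preimage of 24. The inverse of x ↦ x^5 on (ℤ/29ℤ)^× is x ↦ x^17, because 5·17 = 85 = 3·28 + 1 ≡ 1 (mod 28) and x^{28} = 1 for x ≠ 0 (Fermat). So σ⁻¹(24) = 24^17 mod 29.
Repeated squaring mod 29: 24^1 ≡ 24, 24^2 ≡ 24² = 576 ≡ 25, 24^4 ≡ 25² = 625 ≡ 16, 24^8 ≡ 16² = 256 ≡ 24, 24^16 ≡ 24² = 576 ≡ 25. Since 17 = 16 + 1, 24^17 ≡ 25·24: 25·24 = 600 ≡ 20. So 24^17 ≡ 20 (mod 29).
Hence σ⁻¹(24) = 20.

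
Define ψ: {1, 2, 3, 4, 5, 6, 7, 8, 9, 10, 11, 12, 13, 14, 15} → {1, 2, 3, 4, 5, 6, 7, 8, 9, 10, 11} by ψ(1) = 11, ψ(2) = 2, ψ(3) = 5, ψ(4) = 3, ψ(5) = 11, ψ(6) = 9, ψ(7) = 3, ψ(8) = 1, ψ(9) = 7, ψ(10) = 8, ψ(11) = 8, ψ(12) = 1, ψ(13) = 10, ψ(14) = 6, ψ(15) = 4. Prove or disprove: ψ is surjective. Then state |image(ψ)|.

11

Every element of the codomain has a preimage: 1 = ψ(8), 2 = ψ(2), 3 = ψ(4), 4 = ψ(15), 5 = ψ(3), 6 = ψ(14), 7 = ψ(9), 8 = ψ(10), 9 = ψ(6), 10 = ψ(13), 11 = ψ(1).
So ψ is surjective.
The image of ψ is {1, 2, 3, 4, 5, 6, 7, 8, 9, 10, 11}, which has 11 elements.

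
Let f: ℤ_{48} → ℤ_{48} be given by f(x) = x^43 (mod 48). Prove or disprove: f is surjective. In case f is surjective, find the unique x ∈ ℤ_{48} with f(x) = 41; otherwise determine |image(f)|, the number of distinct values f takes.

f(0) = 0^43 = 0.
f(6): Repeated squaring mod 48: 6^1 ≡ 6, 6^2 ≡ 6² = 36, 6^4 ≡ 36² = 1296 ≡ 0, 6^8 ≡ 0² = 0, 6^16 ≡ 0² = 0, 6^32 ≡ 0² = 0. Since 43 = 32 + 8 + 2 + 1, 6^43 ≡ 0·0·36·6: 0·0 = 0, then 0·36 = 0, then 0·6 = 0. So 6^43 ≡ 0 (mod 48).
So f(0) = f(6) = 0 while 0 ≠ 6, therefore f is not injective.
A non-injective map from the 48-element set ℤ_{48} to itself takes at most 47 distinct values, so it cannot be surjective. Thus f is not surjective.
Since f is not surjective, we determine |image(f)|. Computing x^43 mod 48 for each x (by repeated squaring, reducing mod 48 at every step), the values f(0), f(1), …, f(47) are: 0, 1, 32, 27, 16, 29, 0, 7, 32, 9, 16, 35, 0, 37, 32, 15, 16, 17, 0, 43, 32, 45, 16, 23, 0, 25, 32, 3, 16, 5, 0, 31, 32, 33, 16, 11, 0, 13, 32, 39, 16, 41, 0, 19, 32, 21, 16, 47.
The distinct values are {0, 1, 3, 5, 7, 9, 11, 13, 15, 16, 17, 19, 21, 23, 25, 27, 29, 31, 32, 33, 35, 37, 39, 41, 43, 45, 47}; there are 27 of them.

27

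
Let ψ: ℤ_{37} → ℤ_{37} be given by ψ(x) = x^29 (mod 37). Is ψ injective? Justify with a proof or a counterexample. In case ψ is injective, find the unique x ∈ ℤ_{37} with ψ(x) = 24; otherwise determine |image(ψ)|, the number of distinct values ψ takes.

2

Since 37 is prime, the nonzero elements of ℤ_{37} form a cyclic group of order 36.
As gcd(29, 36) = 1, raising to the 29th power is a bijection on this group: if s^29 ≡ t^29 then (st^{−1})^29 = 1, and the only element of order dividing gcd(29, 36) = 1 is 1, so s = t.
With ψ(0) = 0 this makes ψ injective on all of ℤ_{37}, hence bijective (finite equal-size domain and codomain). In particular ψ is injective.
Since ψ is injective, we find the preimage of 24. The inverse of x ↦ x^29 on (ℤ_{37})^× is x ↦ x^5, because 29·5 = 145 = 4·36 + 1 ≡ 1 (mod 36) and x^{36} = 1 for x ≠ 0 (Fermat). So ψ⁻¹(24) = 24^5 mod 37.
Repeated squaring mod 37: 24^1 ≡ 24, 24^2 ≡ 24² = 576 ≡ 21, 24^4 ≡ 21² = 441 ≡ 34. Since 5 = 4 + 1, 24^5 ≡ 34·24: 34·24 = 816 ≡ 2. So 24^5 ≡ 2 (mod 37).
Hence ψ⁻¹(24) = 2.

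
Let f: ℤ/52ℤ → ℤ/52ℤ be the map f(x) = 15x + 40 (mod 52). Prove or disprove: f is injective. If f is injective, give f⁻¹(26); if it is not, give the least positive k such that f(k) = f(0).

By definition, f is injective when f(s) = f(t) forces s = t.
If f(s) = f(t), then 15s ≡ 15t (mod 52). Because gcd(15, 52) = 1, we may cancel 15 to get s ≡ t (mod 52).
So f is injective.
We now compute 15⁻¹ mod 52 explicitly. Euclid's algorithm: 52 = 3·15 + 7, 15 = 2·7 + 1; back-substituting gives 1 = 7·15 − 2·52, so 15⁻¹ ≡ 7 (mod 52).
Since f is injective, we compute f⁻¹(26): solve 15x + 40 ≡ 26 (mod 52), i.e. 15x ≡ 38 (mod 52).
Multiplying by 15⁻¹ = 7 gives x ≡ 7·38 = 266 = 5·52 + 6 ≡ 6 (mod 52).
Check: f(6) = 15·6 + 40 = 130 = 2·52 + 26 ≡ 26 (mod 52).

6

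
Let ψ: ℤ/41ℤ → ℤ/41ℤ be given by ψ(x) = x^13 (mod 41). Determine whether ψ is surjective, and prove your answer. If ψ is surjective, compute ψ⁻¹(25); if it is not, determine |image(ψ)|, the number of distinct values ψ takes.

31

Since 41 is prime, the nonzero elements of ℤ/41ℤ form a cyclic group of order 40.
As gcd(13, 40) = 1, raising to the 13th power is a bijection on this group: if a^13 ≡ b^13 then (ab^{−1})^13 = 1, and the only element of order dividing gcd(13, 40) = 1 is 1, so a = b.
With ψ(0) = 0 this makes ψ injective on all of ℤ/41ℤ, hence bijective (finite equal-size domain and codomain). In particular ψ is surjective.
Since ψ is surjective, we find the preimage of 25. The inverse of x ↦ x^13 on (ℤ/41ℤ)^× is x ↦ x^37, because 13·37 = 481 = 12·40 + 1 ≡ 1 (mod 40) and x^{40} = 1 for x ≠ 0 (Fermat). So ψ⁻¹(25) = 25^37 mod 41.
Repeated squaring mod 41: 25^1 ≡ 25, 25^2 ≡ 25² = 625 ≡ 10, 25^4 ≡ 10² = 100 ≡ 18, 25^8 ≡ 18² = 324 ≡ 37, 25^16 ≡ 37² = 1369 ≡ 16, 25^32 ≡ 16² = 256 ≡ 10. Since 37 = 32 + 4 + 1, 25^37 ≡ 10·18·25: 10·18 = 180 ≡ 16, then 16·25 = 400 ≡ 31. So 25^37 ≡ 31 (mod 41).
Hence ψ⁻¹(25) = 31.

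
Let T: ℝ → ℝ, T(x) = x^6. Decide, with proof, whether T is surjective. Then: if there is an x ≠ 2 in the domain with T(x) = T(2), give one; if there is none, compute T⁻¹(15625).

-2

Since 6 is even, x^6 ≥ 0 for all x ∈ ℝ, so −1 ∈ ℝ has no preimage. Therefore T is not surjective.
For the follow-up, such an x exists: taking x = −2 ∈ ℝ gives T(−2) = 64 = T(2) with −2 ≠ 2.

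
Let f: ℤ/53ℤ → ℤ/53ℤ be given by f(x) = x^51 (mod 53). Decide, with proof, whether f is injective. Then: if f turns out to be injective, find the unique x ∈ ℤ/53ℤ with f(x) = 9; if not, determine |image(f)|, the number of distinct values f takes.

6

Since 53 is prime, the nonzero elements of ℤ/53ℤ form a cyclic group of order 52.
As gcd(51, 52) = 1, raising to the 51st power is a bijection on this group: if u^51 ≡ v^51 then (uv^{−1})^51 = 1, and the only element of order dividing gcd(51, 52) = 1 is 1, so u = v.
With f(0) = 0 this makes f injective on all of ℤ/53ℤ, hence bijective (finite equal-size domain and codomain). In particular f is injective.
Since f is injective, we find the preimage of 9. The inverse of x ↦ x^51 on (ℤ/53ℤ)^× is x ↦ x^51, because 51·51 = 2601 = 50·52 + 1 ≡ 1 (mod 52) and x^{52} = 1 for x ≠ 0 (Fermat). So f⁻¹(9) = 9^51 mod 53.
Repeated squaring mod 53: 9^1 ≡ 9, 9^2 ≡ 9² = 81 ≡ 28, 9^4 ≡ 28² = 784 ≡ 42, 9^8 ≡ 42² = 1764 ≡ 15, 9^16 ≡ 15² = 225 ≡ 13, 9^32 ≡ 13² = 169 ≡ 10. Since 51 = 32 + 16 + 2 + 1, 9^51 ≡ 10·13·28·9: 10·13 = 130 ≡ 24, then 24·28 = 672 ≡ 36, then 36·9 = 324 ≡ 6. So 9^51 ≡ 6 (mod 53).
Hence f⁻¹(9) = 6.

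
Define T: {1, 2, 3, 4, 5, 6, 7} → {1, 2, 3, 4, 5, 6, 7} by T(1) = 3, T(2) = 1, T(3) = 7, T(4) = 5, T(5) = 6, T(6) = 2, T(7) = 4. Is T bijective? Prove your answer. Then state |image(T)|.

7

The values 3, 1, 7, 5, 6, 2, 4 are a permutation of {1, 2, 3, 4, 5, 6, 7}: each element appears exactly once.
So T is injective and surjective, hence bijective.
The image of T is {1, 2, 3, 4, 5, 6, 7}, which has 7 elements.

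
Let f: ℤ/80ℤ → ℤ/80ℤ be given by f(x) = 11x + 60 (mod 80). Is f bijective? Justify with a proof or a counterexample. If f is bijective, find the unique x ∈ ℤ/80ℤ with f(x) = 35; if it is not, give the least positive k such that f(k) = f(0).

By definition, f is injective when f(s) = f(t) forces s = t.
If f(s) = f(t), then 11s ≡ 11t (mod 80). Because gcd(11, 80) = 1, we may cancel 11 to get s ≡ t (mod 80).
We now compute 11⁻¹ mod 80 explicitly. Euclid's algorithm: 80 = 7·11 + 3, 11 = 3·3 + 2, 3 = 1·2 + 1; back-substituting gives 1 = 51·11 − 7·80, so 11⁻¹ ≡ 51 (mod 80).
For any y ∈ ℤ/80ℤ, x = 51(y − 60) mod 80 satisfies f(x) = 11·51(y − 60) + 60 ≡ y (since 11·51 ≡ 1 mod 80). So every y has a preimage.
Therefore f is bijective.
Since f is bijective, we find f⁻¹(35): we need 11x ≡ 35 − 60 ≡ 55 (mod 80). Using 11⁻¹ = 51: x ≡ 51·55 = 2805 = 35·80 + 5, so x = 5.
Check: f(5) = 11·5 + 60 = 115 = 1·80 + 35 ≡ 35 (mod 80).

5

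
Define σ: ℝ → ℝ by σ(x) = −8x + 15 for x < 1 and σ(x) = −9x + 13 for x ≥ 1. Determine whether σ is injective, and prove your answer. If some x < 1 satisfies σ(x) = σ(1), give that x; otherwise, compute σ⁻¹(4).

Both pieces are strictly decreasing (slopes −8 and −9), so each is injective on its own interval.
The left piece maps (−∞, 1) onto (7, ∞); the right piece maps [1, ∞) onto (−∞, 4].
These images are disjoint, so no value is attained by both pieces. So σ is injective.
Because the two images are disjoint, no x < 1 has σ(x) = σ(1), so we compute σ⁻¹(4): 4 lies in (−∞, 4], so solve −9x + 13 = 4: x = (4 − 13)/(−9) = 1.

1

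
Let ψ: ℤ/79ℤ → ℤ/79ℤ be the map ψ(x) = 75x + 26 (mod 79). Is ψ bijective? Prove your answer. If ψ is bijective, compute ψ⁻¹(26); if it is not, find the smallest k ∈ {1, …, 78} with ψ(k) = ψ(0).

0

By definition, ψ is injective if ψ(u) = ψ(v) implies u = v.
Suppose ψ(u) = ψ(v) in ℤ/79ℤ. Then 75u + 26 ≡ 75v + 26 (mod 79), hence 75(u − v) ≡ 0 (mod 79).
Since gcd(75, 79) = 1, 75 is invertible modulo 79, hence u − v ≡ 0 (mod 79), i.e. u = v.
We now compute 75⁻¹ mod 79 explicitly. Euclid's algorithm: 79 = 1·75 + 4, 75 = 18·4 + 3, 4 = 1·3 + 1; back-substituting gives 1 = 59·75 − 56·79, so 75⁻¹ ≡ 59 (mod 79).
Then y ↦ 59(y − 26) is a two-sided inverse to ψ, so every y ∈ ℤ/79ℤ has a preimage.
Therefore ψ is bijective.
Since ψ is bijective, we find ψ⁻¹(26): we need 75x ≡ 26 − 26 ≡ 0 (mod 79). Using 75⁻¹ = 59: x ≡ 59·0 = 0, so x = 0.
Check: ψ(0) = 75·0 + 26 = 26 ≡ 26 (mod 79).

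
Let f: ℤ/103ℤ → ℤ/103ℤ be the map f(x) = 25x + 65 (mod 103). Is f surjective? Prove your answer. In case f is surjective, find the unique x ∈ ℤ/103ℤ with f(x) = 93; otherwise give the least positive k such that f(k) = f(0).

Since gcd(25, 103) = 1, 25 is invertible modulo 103. Euclid's algorithm: 103 = 4·25 + 3, 25 = 8·3 + 1; back-substituting gives 1 = 33·25 − 8·103, so 25⁻¹ ≡ 33 (mod 103).
For any y ∈ ℤ/103ℤ, x = 33(y − 65) mod 103 satisfies f(x) = 25·33(y − 65) + 65 ≡ y (since 25·33 ≡ 1 mod 103). So every y has a preimage.
So f is surjective.
Since f is surjective, we find f⁻¹(93): we need 25x ≡ 93 − 65 ≡ 28 (mod 103). Using 25⁻¹ = 33: x ≡ 33·28 = 924 = 8·103 + 100, so x = 100.
Check: f(100) = 25·100 + 65 = 2565 = 24·103 + 93 ≡ 93 (mod 103).

100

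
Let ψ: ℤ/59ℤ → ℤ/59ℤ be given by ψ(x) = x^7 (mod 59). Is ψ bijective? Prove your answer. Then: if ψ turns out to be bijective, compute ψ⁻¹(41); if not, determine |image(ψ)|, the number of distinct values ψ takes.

Since 59 is prime, the nonzero elements of ℤ/59ℤ form a cyclic group of order 58.
As gcd(7, 58) = 1, raising to the 7th power is a bijection on this group: if s^7 ≡ t^7 then (st^{−1})^7 = 1, and the only element of order dividing gcd(7, 58) = 1 is 1, so s = t.
With ψ(0) = 0 this makes ψ injective on all of ℤ/59ℤ, hence bijective (finite equal-size domain and codomain). In particular ψ is bijective.
Since ψ is bijective, we find the preimage of 41. The inverse of x ↦ x^7 on (ℤ/59ℤ)^× is x ↦ x^25, because 7·25 = 175 = 3·58 + 1 ≡ 1 (mod 58) and x^{58} = 1 for x ≠ 0 (Fermat). So ψ⁻¹(41) = 41^25 mod 59.
Repeated squaring mod 59: 41^1 ≡ 41, 41^2 ≡ 41² = 1681 ≡ 29, 41^4 ≡ 29² = 841 ≡ 15, 41^8 ≡ 15² = 225 ≡ 48, 41^16 ≡ 48² = 2304 ≡ 3. Since 25 = 16 + 8 + 1, 41^25 ≡ 3·48·41: 3·48 = 144 ≡ 26, then 26·41 = 1066 ≡ 4. So 41^25 ≡ 4 (mod 59).
Hence ψ⁻¹(41) = 4.

4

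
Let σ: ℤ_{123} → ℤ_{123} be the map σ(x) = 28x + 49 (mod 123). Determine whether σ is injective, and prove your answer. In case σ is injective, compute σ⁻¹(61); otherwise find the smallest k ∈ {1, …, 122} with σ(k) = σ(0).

18

Suppose σ(s) = σ(t) in ℤ_{123}. Then 28s + 49 ≡ 28t + 49 (mod 123), therefore 28(s − t) ≡ 0 (mod 123).
Since gcd(28, 123) = 1, 28 is invertible modulo 123, therefore s − t ≡ 0 (mod 123), i.e. s = t.
Thus σ is injective.
We now compute 28⁻¹ mod 123 explicitly. Euclid's algorithm: 123 = 4·28 + 11, 28 = 2·11 + 6, 11 = 1·6 + 5, 6 = 1·5 + 1; back-substituting gives 1 = 22·28 − 5·123, so 28⁻¹ ≡ 22 (mod 123).
Since σ is injective, we find σ⁻¹(61): we need 28x ≡ 61 − 49 ≡ 12 (mod 123). Using 28⁻¹ = 22: x ≡ 22·12 = 264 = 2·123 + 18, so x = 18.
Check: σ(18) = 28·18 + 49 = 553 = 4·123 + 61 ≡ 61 (mod 123).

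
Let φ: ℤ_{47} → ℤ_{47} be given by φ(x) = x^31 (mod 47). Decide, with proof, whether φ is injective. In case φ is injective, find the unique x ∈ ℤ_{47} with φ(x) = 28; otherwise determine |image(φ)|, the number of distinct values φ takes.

Since 47 is prime, the nonzero elements of ℤ_{47} form a cyclic group of order 46.
As gcd(31, 46) = 1, raising to the 31st power is a bijection on this group: if u^31 ≡ v^31 then (uv^{−1})^31 = 1, and the only element of order dividing gcd(31, 46) = 1 is 1, so u = v.
With φ(0) = 0 this makes φ injective on all of ℤ_{47}, hence bijective (finite equal-size domain and codomain). In particular φ is injective.
Since φ is injective, we find the preimage of 28. The inverse of x ↦ x^31 on (ℤ_{47})^× is x ↦ x^3, because 31·3 = 93 = 2·46 + 1 ≡ 1 (mod 46) and x^{46} = 1 for x ≠ 0 (Fermat). So φ⁻¹(28) = 28^3 mod 47.
Repeated squaring mod 47: 28^1 ≡ 28, 28^2 ≡ 28² = 784 ≡ 32. Since 3 = 2 + 1, 28^3 ≡ 32·28: 32·28 = 896 ≡ 3. So 28^3 ≡ 3 (mod 47).
Hence φ⁻¹(28) = 3.

3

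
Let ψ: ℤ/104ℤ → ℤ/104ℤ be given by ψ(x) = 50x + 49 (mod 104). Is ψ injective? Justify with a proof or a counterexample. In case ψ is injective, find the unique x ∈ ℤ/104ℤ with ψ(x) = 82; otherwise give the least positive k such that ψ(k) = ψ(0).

We have gcd(50, 104) = 2 > 1. Taking u = 0 and v = 52: ψ(0) = 49 and ψ(52) = 50·52 + 49 = 2649 ≡ 49 (mod 104).
So ψ(0) = ψ(52) while 0 ≠ 52, thus ψ is not injective.
Since ψ is not injective, we find the least positive k with ψ(k) = ψ(0): this means 50k ≡ 0 (mod 104), i.e. 104 ∣ 50k. Since gcd(50, 104) = 2, dividing through by 2 this holds exactly when 52 ∣ 25k, and as gcd(25, 52) = 1, exactly when 52 ∣ k.
The smallest positive such k is 52.

52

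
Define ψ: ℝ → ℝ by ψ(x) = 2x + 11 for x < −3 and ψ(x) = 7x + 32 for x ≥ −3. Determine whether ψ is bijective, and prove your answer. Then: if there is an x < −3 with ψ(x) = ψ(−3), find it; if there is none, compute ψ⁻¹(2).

-9/2

Both pieces are strictly increasing (slopes 2 and 7), so each is injective on its own interval.
The left piece maps (−∞, −3) onto (−∞, 5); the right piece maps [−3, ∞) onto [11, ∞).
The images leave a gap (5 has no preimage), so ψ is not surjective, hence not bijective.
Because the two images are disjoint, no x < −3 has ψ(x) = ψ(−3), so we compute ψ⁻¹(2): 2 lies in (−∞, 5), so solve 2x + 11 = 2: x = (2 − 11)/2 = −9/2.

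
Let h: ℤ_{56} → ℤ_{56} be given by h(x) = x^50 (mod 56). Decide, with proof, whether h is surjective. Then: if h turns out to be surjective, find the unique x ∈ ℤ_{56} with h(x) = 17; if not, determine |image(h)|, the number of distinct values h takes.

h(6): Repeated squaring mod 56: 6^1 ≡ 6, 6^2 ≡ 6² = 36, 6^4 ≡ 36² = 1296 ≡ 8, 6^8 ≡ 8² = 64 ≡ 8, 6^16 ≡ 8² = 64 ≡ 8, 6^32 ≡ 8² = 64 ≡ 8. Since 50 = 32 + 16 + 2, 6^50 ≡ 8·8·36: 8·8 = 64 ≡ 8, then 8·36 = 288 ≡ 8. So 6^50 ≡ 8 (mod 56).
h(8): Repeated squaring mod 56: 8^1 ≡ 8, 8^2 ≡ 8² = 64 ≡ 8, 8^4 ≡ 8² = 64 ≡ 8, 8^8 ≡ 8² = 64 ≡ 8, 8^16 ≡ 8² = 64 ≡ 8, 8^32 ≡ 8² = 64 ≡ 8. Since 50 = 32 + 16 + 2, 8^50 ≡ 8·8·8: 8·8 = 64 ≡ 8, then 8·8 = 64 ≡ 8. So 8^50 ≡ 8 (mod 56).
So h(6) = h(8) = 8 while 6 ≠ 8, therefore h is not injective.
A non-injective map from the 56-element set ℤ_{56} to itself takes at most 55 distinct values, so it cannot be surjective. Thus h is not surjective.
Since h is not surjective, we determine |image(h)|. Computing x^50 mod 56 for each x (by repeated squaring, reducing mod 56 at every step), the values h(0), h(1), …, h(55) are: 0, 1, 32, 9, 16, 25, 8, 49, 8, 25, 16, 9, 32, 1, 0, 1, 32, 9, 16, 25, 8, 49, 8, 25, 16, 9, 32, 1, 0, 1, 32, 9, 16, 25, 8, 49, 8, 25, 16, 9, 32, 1, 0, 1, 32, 9, 16, 25, 8, 49, 8, 25, 16, 9, 32, 1.
The distinct values are {0, 1, 8, 9, 16, 25, 32, 49}; there are 8 of them.

8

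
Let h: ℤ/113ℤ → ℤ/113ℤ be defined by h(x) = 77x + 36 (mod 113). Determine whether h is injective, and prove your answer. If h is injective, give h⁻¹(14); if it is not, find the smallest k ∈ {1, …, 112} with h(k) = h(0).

By definition, h is injective if h(u) = h(v) implies u = v.
Suppose h(u) = h(v) in ℤ/113ℤ. Then 77u + 36 ≡ 77v + 36 (mod 113), therefore 77(u − v) ≡ 0 (mod 113).
Since gcd(77, 113) = 1, 77 is invertible modulo 113, hence u − v ≡ 0 (mod 113), i.e. u = v.
Hence h is injective.
We now compute 77⁻¹ mod 113 explicitly. Euclid's algorithm: 113 = 1·77 + 36, 77 = 2·36 + 5, 36 = 7·5 + 1; back-substituting gives 1 = 91·77 − 62·113, so 77⁻¹ ≡ 91 (mod 113).
Since h is injective, we find h⁻¹(14): we need 77x ≡ 14 − 36 ≡ 91 (mod 113). Using 77⁻¹ = 91: x ≡ 91·91 = 8281 = 73·113 + 32, so x = 32.
Check: h(32) = 77·32 + 36 = 2500 = 22·113 + 14 ≡ 14 (mod 113).

32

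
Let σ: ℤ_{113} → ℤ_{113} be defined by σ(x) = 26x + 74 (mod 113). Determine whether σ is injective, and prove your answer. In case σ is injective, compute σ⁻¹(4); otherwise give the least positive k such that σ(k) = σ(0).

Suppose σ(u) = σ(v) in ℤ_{113}. Then 26u + 74 ≡ 26v + 74 (mod 113), hence 26(u − v) ≡ 0 (mod 113).
Since gcd(26, 113) = 1, 26 is invertible modulo 113, thus u − v ≡ 0 (mod 113), i.e. u = v.
So σ is injective.
We now compute 26⁻¹ mod 113 explicitly. Euclid's algorithm: 113 = 4·26 + 9, 26 = 2·9 + 8, 9 = 1·8 + 1; back-substituting gives 1 = 100·26 − 23·113, so 26⁻¹ ≡ 100 (mod 113).
Since σ is injective, we find σ⁻¹(4): we need 26x ≡ 4 − 74 ≡ 43 (mod 113). Using 26⁻¹ = 100: x ≡ 100·43 = 4300 = 38·113 + 6, so x = 6.
Check: σ(6) = 26·6 + 74 = 230 = 2·113 + 4 ≡ 4 (mod 113).

6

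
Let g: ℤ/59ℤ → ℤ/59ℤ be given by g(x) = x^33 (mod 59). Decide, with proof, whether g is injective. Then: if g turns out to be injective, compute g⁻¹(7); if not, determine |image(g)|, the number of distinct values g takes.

45

Since 59 is prime, the nonzero elements of ℤ/59ℤ form a cyclic group of order 58.
As gcd(33, 58) = 1, raising to the 33rd power is a bijection on this group: if a^33 ≡ b^33 then (ab^{−1})^33 = 1, and the only element of order dividing gcd(33, 58) = 1 is 1, so a = b.
With g(0) = 0 this makes g injective on all of ℤ/59ℤ, hence bijective (finite equal-size domain and codomain). In particular g is injective.
Since g is injective, we find the preimage of 7. The inverse of x ↦ x^33 on (ℤ/59ℤ)^× is x ↦ x^51, because 33·51 = 1683 = 29·58 + 1 ≡ 1 (mod 58) and x^{58} = 1 for x ≠ 0 (Fermat). So g⁻¹(7) = 7^51 mod 59.
Repeated squaring mod 59: 7^1 ≡ 7, 7^2 ≡ 7² = 49, 7^4 ≡ 49² = 2401 ≡ 41, 7^8 ≡ 41² = 1681 ≡ 29, 7^16 ≡ 29² = 841 ≡ 15, 7^32 ≡ 15² = 225 ≡ 48. Since 51 = 32 + 16 + 2 + 1, 7^51 ≡ 48·15·49·7: 48·15 = 720 ≡ 12, then 12·49 = 588 ≡ 57, then 57·7 = 399 ≡ 45. So 7^51 ≡ 45 (mod 59).
Hence g⁻¹(7) = 45.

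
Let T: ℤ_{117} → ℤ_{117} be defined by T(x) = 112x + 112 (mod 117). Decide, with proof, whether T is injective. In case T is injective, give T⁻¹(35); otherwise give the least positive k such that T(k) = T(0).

If T(s) = T(t), then 112s ≡ 112t (mod 117). Because gcd(112, 117) = 1, we may cancel 112 to get s ≡ t (mod 117).
Hence T is injective.
We now compute 112⁻¹ mod 117 explicitly. Euclid's algorithm: 117 = 1·112 + 5, 112 = 22·5 + 2, 5 = 2·2 + 1; back-substituting gives 1 = 70·112 − 67·117, so 112⁻¹ ≡ 70 (mod 117).
Since T is injective, we find T⁻¹(35): we need 112x ≡ 35 − 112 ≡ 40 (mod 117). Using 112⁻¹ = 70: x ≡ 70·40 = 2800 = 23·117 + 109, so x = 109.
Check: T(109) = 112·109 + 112 = 12320 = 105·117 + 35 ≡ 35 (mod 117).

109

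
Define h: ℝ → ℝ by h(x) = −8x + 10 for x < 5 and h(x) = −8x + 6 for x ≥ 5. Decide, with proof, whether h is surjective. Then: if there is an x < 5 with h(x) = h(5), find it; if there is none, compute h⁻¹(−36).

21/4

Both pieces are strictly decreasing (slopes −8 and −8), so each is injective on its own interval.
The left piece maps (−∞, 5) onto (−30, ∞); the right piece maps [5, ∞) onto (−∞, −34].
The union (−30, ∞) ∪ (−∞, −34] omits the interval between −30 and −34; in particular −30 has no preimage. So h is not surjective.
Because the two images are disjoint, no x < 5 has h(x) = h(5), so we compute h⁻¹(−36): −36 lies in (−∞, −34], so solve −8x + 6 = −36: x = (−36 − 6)/(−8) = 21/4.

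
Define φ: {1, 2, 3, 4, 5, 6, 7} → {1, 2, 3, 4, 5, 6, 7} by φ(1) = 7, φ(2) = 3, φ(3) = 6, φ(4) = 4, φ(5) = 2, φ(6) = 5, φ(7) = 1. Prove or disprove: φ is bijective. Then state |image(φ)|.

7

The values 7, 3, 6, 4, 2, 5, 1 are a permutation of {1, 2, 3, 4, 5, 6, 7}: each element appears exactly once.
So φ is injective and surjective, hence bijective.
The image of φ is {1, 2, 3, 4, 5, 6, 7}, which has 7 elements.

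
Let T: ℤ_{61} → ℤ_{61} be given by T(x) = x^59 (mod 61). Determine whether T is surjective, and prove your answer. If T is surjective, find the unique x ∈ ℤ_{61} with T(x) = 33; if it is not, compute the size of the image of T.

Since 61 is prime, the nonzero elements of ℤ_{61} form a cyclic group of order 60.
As gcd(59, 60) = 1, raising to the 59th power is a bijection on this group: if a^59 ≡ b^59 then (ab^{−1})^59 = 1, and the only element of order dividing gcd(59, 60) = 1 is 1, so a = b.
With T(0) = 0 this makes T injective on all of ℤ_{61}, hence bijective (finite equal-size domain and codomain). In particular T is surjective.
Since T is surjective, we find the preimage of 33. The inverse of x ↦ x^59 on (ℤ_{61})^× is x ↦ x^59, because 59·59 = 3481 = 58·60 + 1 ≡ 1 (mod 60) and x^{60} = 1 for x ≠ 0 (Fermat). So T⁻¹(33) = 33^59 mod 61.
Repeated squaring mod 61: 33^1 ≡ 33, 33^2 ≡ 33² = 1089 ≡ 52, 33^4 ≡ 52² = 2704 ≡ 20, 33^8 ≡ 20² = 400 ≡ 34, 33^16 ≡ 34² = 1156 ≡ 58, 33^32 ≡ 58² = 3364 ≡ 9. Since 59 = 32 + 16 + 8 + 2 + 1, 33^59 ≡ 9·58·34·52·33: 9·58 = 522 ≡ 34, then 34·34 = 1156 ≡ 58, then 58·52 = 3016 ≡ 27, then 27·33 = 891 ≡ 37. So 33^59 ≡ 37 (mod 61).
Hence T⁻¹(33) = 37.

37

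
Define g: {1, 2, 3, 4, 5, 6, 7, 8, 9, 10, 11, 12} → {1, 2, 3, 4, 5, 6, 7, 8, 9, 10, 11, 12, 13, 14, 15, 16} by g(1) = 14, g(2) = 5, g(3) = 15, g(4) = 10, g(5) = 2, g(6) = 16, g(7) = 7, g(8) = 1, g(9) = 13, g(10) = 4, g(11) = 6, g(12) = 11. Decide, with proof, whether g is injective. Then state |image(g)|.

12

The values g(1), …, g(12) are 14, 5, 15, 10, 2, 16, 7, 1, 13, 4, 6, 11 — all distinct.
So g(s) = g(t) only when s = t, and g is injective.
The image of g is {1, 2, 4, 5, 6, 7, 10, 11, 13, 14, 15, 16}, which has 12 elements.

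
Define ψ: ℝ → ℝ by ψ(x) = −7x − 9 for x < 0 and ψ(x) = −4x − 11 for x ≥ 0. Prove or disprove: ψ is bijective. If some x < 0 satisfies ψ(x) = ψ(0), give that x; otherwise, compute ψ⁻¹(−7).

-2/7

Both pieces are strictly decreasing (slopes −7 and −4), so each is injective on its own interval.
The left piece maps (−∞, 0) onto (−9, ∞); the right piece maps [0, ∞) onto (−∞, −11].
The images leave a gap (−9 has no preimage), so ψ is not surjective, hence not bijective.
Because the two images are disjoint, no x < 0 has ψ(x) = ψ(0), so we compute ψ⁻¹(−7): −7 lies in (−9, ∞), so solve −7x − 9 = −7: x = (−7 + 9)/(−7) = −2/7.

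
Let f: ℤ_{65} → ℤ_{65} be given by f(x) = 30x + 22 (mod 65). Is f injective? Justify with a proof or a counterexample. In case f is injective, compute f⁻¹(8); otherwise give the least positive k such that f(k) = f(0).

We have gcd(30, 65) = 5 > 1. Taking x_1 = 0 and x_2 = 13: f(0) = 22 and f(13) = 30·13 + 22 = 412 ≡ 22 (mod 65).
So f(0) = f(13) while 0 ≠ 13, hence f is not injective.
Since f is not injective, we find the least positive k with f(k) = f(0): this means 30k ≡ 0 (mod 65), i.e. 65 ∣ 30k. Since gcd(30, 65) = 5, dividing through by 5 this holds exactly when 13 ∣ 6k, and as gcd(6, 13) = 1, exactly when 13 ∣ k.
The smallest positive such k is 13.

13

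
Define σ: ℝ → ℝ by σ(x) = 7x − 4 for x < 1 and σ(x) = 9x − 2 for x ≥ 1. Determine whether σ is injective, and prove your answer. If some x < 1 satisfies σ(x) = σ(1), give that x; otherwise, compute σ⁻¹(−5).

Both pieces are strictly increasing (slopes 7 and 9), so each is injective on its own interval.
The left piece maps (−∞, 1) onto (−∞, 3); the right piece maps [1, ∞) onto [7, ∞).
These images are disjoint, so no value is attained by both pieces. Thus σ is injective.
Because the two images are disjoint, no x < 1 has σ(x) = σ(1), so we compute σ⁻¹(−5): −5 lies in (−∞, 3), so solve 7x − 4 = −5: x = (−5 + 4)/7 = −1/7.

-1/7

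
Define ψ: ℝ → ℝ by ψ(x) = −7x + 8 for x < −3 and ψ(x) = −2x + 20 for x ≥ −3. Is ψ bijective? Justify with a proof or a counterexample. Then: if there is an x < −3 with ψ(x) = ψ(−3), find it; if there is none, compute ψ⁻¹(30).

Both pieces are strictly decreasing (slopes −7 and −2), so each is injective on its own interval.
The left piece maps (−∞, −3) onto (29, ∞); the right piece maps [−3, ∞) onto (−∞, 26].
The images leave a gap (29 has no preimage), so ψ is not surjective, hence not bijective.
Because the two images are disjoint, no x < −3 has ψ(x) = ψ(−3), so we compute ψ⁻¹(30): 30 lies in (29, ∞), so solve −7x + 8 = 30: x = (30 − 8)/(−7) = −22/7.

-22/7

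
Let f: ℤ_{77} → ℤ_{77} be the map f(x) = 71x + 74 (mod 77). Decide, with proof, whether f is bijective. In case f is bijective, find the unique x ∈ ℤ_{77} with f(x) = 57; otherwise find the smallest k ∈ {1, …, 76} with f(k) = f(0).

67

If f(a) = f(b), then 71a ≡ 71b (mod 77). Because gcd(71, 77) = 1, we may cancel 71 to get a ≡ b (mod 77).
We now compute 71⁻¹ mod 77 explicitly. Euclid's algorithm: 77 = 1·71 + 6, 71 = 11·6 + 5, 6 = 1·5 + 1; back-substituting gives 1 = 64·71 − 59·77, so 71⁻¹ ≡ 64 (mod 77).
Then y ↦ 64(y − 74) is a two-sided inverse to f, so every y ∈ ℤ_{77} has a preimage.
So f is bijective.
Since f is bijective, we compute f⁻¹(57): solve 71x + 74 ≡ 57 (mod 77), i.e. 71x ≡ 60 (mod 77).
Multiplying by 71⁻¹ = 64 gives x ≡ 64·60 = 3840 = 49·77 + 67 ≡ 67 (mod 77).
Check: f(67) = 71·67 + 74 = 4831 = 62·77 + 57 ≡ 57 (mod 77).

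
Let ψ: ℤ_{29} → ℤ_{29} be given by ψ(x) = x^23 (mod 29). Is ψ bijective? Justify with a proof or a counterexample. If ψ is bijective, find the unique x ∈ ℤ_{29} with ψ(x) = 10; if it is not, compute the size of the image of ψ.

2

Since 29 is prime, the nonzero elements of ℤ_{29} form a cyclic group of order 28.
As gcd(23, 28) = 1, raising to the 23rd power is a bijection on this group: if x_1^23 ≡ x_2^23 then (x_1x_2^{−1})^23 = 1, and the only element of order dividing gcd(23, 28) = 1 is 1, so x_1 = x_2.
With ψ(0) = 0 this makes ψ injective on all of ℤ_{29}, hence bijective (finite equal-size domain and codomain). In particular ψ is bijective.
Since ψ is bijective, we find the preimage of 10. The inverse of x ↦ x^23 on (ℤ_{29})^× is x ↦ x^11, because 23·11 = 253 = 9·28 + 1 ≡ 1 (mod 28) and x^{28} = 1 for x ≠ 0 (Fermat). So ψ⁻¹(10) = 10^11 mod 29.
Repeated squaring mod 29: 10^1 ≡ 10, 10^2 ≡ 10² = 100 ≡ 13, 10^4 ≡ 13² = 169 ≡ 24, 10^8 ≡ 24² = 576 ≡ 25. Since 11 = 8 + 2 + 1, 10^11 ≡ 25·13·10: 25·13 = 325 ≡ 6, then 6·10 = 60 ≡ 2. So 10^11 ≡ 2 (mod 29).
Hence ψ⁻¹(10) = 2.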